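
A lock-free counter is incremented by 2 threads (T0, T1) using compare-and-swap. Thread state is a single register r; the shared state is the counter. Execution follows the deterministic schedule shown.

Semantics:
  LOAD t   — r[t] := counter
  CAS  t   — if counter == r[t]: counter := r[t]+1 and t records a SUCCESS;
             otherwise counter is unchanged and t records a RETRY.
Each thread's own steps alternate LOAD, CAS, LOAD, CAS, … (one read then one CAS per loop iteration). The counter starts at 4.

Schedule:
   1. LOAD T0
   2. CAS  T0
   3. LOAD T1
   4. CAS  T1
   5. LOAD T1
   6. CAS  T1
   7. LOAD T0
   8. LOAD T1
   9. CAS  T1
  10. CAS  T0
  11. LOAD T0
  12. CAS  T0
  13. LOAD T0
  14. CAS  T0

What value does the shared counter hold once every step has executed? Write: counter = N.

1. LOAD T0 → mem=4 r[T0]=4 [LOAD]
2. CAS T0 → mem=5 r[T0]=4 [OK]
3. LOAD T1 → mem=5 r[T1]=5 [LOAD]
4. CAS T1 → mem=6 r[T1]=5 [OK]
5. LOAD T1 → mem=6 r[T1]=6 [LOAD]
6. CAS T1 → mem=7 r[T1]=6 [OK]
7. LOAD T0 → mem=7 r[T0]=7 [LOAD]
8. LOAD T1 → mem=7 r[T1]=7 [LOAD]
9. CAS T1 → mem=8 r[T1]=7 [OK]
10. CAS T0 → mem=8 r[T0]=7 [RETRY]
11. LOAD T0 → mem=8 r[T0]=8 [LOAD]
12. CAS T0 → mem=9 r[T0]=8 [OK]
13. LOAD T0 → mem=9 r[T0]=9 [LOAD]
14. CAS T0 → mem=10 r[T0]=9 [OK]

counter = 10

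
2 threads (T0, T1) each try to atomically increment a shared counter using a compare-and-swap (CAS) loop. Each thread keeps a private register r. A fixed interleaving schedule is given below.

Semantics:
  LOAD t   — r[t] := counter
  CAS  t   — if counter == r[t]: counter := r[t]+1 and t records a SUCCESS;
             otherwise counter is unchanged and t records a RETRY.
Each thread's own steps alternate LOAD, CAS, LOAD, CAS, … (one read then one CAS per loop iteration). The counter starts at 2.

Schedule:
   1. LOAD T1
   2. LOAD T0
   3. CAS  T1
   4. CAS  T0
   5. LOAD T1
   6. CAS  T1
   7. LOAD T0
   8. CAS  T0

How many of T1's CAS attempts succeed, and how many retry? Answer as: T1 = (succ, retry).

T1 = (2, 0)

   1) LOAD T1:  M=2  r_T1=2
   2) LOAD T0:  M=2  r_T0=2
   3) CAS  T1:  M=3  r_T1=2 ✓
   4) CAS  T0:  M=3  r_T0=2 ✗
   5) LOAD T1:  M=3  r_T1=3
   6) CAS  T1:  M=4  r_T1=3 ✓
   7) LOAD T0:  M=4  r_T0=4
   8) CAS  T0:  M=5  r_T0=4 ✓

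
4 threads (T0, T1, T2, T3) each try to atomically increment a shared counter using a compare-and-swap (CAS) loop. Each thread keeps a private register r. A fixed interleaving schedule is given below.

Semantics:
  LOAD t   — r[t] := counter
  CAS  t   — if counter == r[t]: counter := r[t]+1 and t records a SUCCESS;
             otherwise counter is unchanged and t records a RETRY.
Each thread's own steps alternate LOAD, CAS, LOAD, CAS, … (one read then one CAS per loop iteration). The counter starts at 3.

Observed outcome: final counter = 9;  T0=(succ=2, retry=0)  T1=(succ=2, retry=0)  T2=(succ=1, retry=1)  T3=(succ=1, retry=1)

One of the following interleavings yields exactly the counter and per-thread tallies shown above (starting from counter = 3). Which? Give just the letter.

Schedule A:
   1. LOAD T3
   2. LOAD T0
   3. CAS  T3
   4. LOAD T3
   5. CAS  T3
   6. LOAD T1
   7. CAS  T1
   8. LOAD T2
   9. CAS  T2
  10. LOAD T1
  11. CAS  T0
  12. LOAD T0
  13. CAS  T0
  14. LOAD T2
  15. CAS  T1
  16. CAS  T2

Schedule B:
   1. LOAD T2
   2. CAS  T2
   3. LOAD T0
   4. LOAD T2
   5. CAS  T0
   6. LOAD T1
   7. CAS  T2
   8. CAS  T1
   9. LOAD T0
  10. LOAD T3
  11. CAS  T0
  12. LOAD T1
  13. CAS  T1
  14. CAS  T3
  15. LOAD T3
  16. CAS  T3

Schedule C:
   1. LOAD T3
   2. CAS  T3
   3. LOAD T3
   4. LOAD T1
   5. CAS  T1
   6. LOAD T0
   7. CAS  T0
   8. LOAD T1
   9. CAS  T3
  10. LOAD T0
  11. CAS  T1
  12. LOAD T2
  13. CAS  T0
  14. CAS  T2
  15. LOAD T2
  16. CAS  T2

B

Simulating candidate B:
[1] T2.load  rd  (counter 3, T2.r 3)
[2] T2.cas  hit  (counter 4, T2.r 3)
[3] T0.load  rd  (counter 4, T0.r 4)
[4] T2.load  rd  (counter 4, T2.r 4)
[5] T0.cas  hit  (counter 5, T0.r 4)
[6] T1.load  rd  (counter 5, T1.r 5)
[7] T2.cas  miss  (counter 5, T2.r 4)
[8] T1.cas  hit  (counter 6, T1.r 5)
[9] T0.load  rd  (counter 6, T0.r 6)
[10] T3.load  rd  (counter 6, T3.r 6)
[11] T0.cas  hit  (counter 7, T0.r 6)
[12] T1.load  rd  (counter 7, T1.r 7)
[13] T1.cas  hit  (counter 8, T1.r 7)
[14] T3.cas  miss  (counter 8, T3.r 6)
[15] T3.load  rd  (counter 8, T3.r 8)
[16] T3.cas  hit  (counter 9, T3.r 8)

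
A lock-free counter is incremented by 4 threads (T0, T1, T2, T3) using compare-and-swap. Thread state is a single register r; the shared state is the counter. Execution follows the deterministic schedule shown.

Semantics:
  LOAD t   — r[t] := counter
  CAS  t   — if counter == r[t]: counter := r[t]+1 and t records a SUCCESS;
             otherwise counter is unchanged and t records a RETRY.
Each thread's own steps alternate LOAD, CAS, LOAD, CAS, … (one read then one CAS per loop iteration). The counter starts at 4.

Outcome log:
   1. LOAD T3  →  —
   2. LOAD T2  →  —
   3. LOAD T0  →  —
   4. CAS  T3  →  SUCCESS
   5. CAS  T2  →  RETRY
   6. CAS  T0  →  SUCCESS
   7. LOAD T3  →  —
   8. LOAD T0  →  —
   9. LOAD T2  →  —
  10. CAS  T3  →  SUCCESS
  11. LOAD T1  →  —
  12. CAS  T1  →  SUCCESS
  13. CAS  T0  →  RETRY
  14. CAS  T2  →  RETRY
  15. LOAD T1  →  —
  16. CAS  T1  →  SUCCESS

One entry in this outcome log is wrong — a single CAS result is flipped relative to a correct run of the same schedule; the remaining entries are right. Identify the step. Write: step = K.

step = 6

Correct run:
[1] T3.load  rd  (counter 4, T3.r 4)
[2] T2.load  rd  (counter 4, T2.r 4)
[3] T0.load  rd  (counter 4, T0.r 4)
[4] T3.cas  hit  (counter 5, T3.r 4)
[5] T2.cas  miss  (counter 5, T2.r 4)
[6] T0.cas  miss  (counter 5, T0.r 4)
[7] T3.load  rd  (counter 5, T3.r 5)
[8] T0.load  rd  (counter 5, T0.r 5)
[9] T2.load  rd  (counter 5, T2.r 5)
[10] T3.cas  hit  (counter 6, T3.r 5)
[11] T1.load  rd  (counter 6, T1.r 6)
[12] T1.cas  hit  (counter 7, T1.r 6)
[13] T0.cas  miss  (counter 7, T0.r 5)
[14] T2.cas  miss  (counter 7, T2.r 5)
[15] T1.load  rd  (counter 7, T1.r 7)
[16] T1.cas  hit  (counter 8, T1.r 7)
Log disagrees first at step 6.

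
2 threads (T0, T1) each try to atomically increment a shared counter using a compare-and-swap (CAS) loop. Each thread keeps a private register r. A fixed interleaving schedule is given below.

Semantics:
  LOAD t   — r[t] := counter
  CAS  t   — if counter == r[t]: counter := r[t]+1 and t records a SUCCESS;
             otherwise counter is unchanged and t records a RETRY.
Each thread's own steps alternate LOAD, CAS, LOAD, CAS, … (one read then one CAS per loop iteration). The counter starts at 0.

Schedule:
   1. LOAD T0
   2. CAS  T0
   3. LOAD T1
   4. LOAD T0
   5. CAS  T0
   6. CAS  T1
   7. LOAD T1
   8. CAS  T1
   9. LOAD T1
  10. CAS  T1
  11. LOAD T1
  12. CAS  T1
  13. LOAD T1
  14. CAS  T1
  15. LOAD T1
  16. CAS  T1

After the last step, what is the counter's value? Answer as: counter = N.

counter = 7

   1) LOAD T0:  M=0  r_T0=0
   2) CAS  T0:  M=1  r_T0=0 ✓
   3) LOAD T1:  M=1  r_T1=1
   4) LOAD T0:  M=1  r_T0=1
   5) CAS  T0:  M=2  r_T0=1 ✓
   6) CAS  T1:  M=2  r_T1=1 ✗
   7) LOAD T1:  M=2  r_T1=2
   8) CAS  T1:  M=3  r_T1=2 ✓
   9) LOAD T1:  M=3  r_T1=3
  10) CAS  T1:  M=4  r_T1=3 ✓
  11) LOAD T1:  M=4  r_T1=4
  12) CAS  T1:  M=5  r_T1=4 ✓
  13) LOAD T1:  M=5  r_T1=5
  14) CAS  T1:  M=6  r_T1=5 ✓
  15) LOAD T1:  M=6  r_T1=6
  16) CAS  T1:  M=7  r_T1=6 ✓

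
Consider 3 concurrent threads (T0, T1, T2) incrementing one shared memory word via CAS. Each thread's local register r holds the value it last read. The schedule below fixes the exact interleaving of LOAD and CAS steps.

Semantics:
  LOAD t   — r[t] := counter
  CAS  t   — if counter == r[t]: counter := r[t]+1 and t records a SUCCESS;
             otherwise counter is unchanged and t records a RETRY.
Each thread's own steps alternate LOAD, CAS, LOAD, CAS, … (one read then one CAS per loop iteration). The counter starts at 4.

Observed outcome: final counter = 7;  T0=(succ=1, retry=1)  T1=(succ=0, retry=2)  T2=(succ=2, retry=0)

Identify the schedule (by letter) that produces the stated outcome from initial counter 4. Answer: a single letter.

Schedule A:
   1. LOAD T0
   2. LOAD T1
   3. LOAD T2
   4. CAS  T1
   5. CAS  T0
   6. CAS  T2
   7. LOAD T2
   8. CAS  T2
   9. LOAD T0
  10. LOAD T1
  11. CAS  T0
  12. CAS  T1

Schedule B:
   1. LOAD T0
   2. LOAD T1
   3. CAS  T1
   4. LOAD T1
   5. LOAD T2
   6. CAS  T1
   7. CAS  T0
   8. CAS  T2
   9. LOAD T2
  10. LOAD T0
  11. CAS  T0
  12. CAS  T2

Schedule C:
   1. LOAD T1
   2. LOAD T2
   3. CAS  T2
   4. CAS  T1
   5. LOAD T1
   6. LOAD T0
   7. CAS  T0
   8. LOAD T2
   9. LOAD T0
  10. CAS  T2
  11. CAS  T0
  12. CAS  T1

C

Tracing schedule C:
#1 T1 reads 4
#2 T2 reads 4
#3 T2 CAS(4→5) writes; counter now 5
#4 T1 CAS(4→5) fails; counter now 5
#5 T1 reads 5
#6 T0 reads 5
#7 T0 CAS(5→6) writes; counter now 6
#8 T2 reads 6
#9 T0 reads 6
#10 T2 CAS(6→7) writes; counter now 7
#11 T0 CAS(6→7) fails; counter now 7
#12 T1 CAS(5→6) fails; counter now 7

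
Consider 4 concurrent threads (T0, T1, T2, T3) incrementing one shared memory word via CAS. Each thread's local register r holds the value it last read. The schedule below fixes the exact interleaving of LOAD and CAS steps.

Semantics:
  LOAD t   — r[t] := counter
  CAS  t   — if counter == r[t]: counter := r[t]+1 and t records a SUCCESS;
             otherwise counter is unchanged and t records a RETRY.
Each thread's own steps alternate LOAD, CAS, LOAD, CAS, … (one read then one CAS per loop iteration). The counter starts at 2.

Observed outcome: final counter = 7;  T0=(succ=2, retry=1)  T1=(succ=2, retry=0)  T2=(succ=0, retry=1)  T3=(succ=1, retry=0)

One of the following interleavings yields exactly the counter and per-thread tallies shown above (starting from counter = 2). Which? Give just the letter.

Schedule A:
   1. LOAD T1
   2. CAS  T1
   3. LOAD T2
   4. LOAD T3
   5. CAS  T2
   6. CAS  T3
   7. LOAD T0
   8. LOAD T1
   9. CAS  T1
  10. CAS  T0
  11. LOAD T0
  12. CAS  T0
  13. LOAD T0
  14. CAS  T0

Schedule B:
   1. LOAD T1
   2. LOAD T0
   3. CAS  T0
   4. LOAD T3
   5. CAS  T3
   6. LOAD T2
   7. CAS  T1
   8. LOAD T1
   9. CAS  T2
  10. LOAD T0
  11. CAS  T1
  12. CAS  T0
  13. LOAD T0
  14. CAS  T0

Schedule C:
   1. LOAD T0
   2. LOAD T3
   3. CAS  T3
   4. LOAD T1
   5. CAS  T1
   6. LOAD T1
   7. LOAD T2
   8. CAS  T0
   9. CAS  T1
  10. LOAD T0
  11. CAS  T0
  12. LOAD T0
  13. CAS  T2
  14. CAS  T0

Tracing schedule C:
1. LOAD T0 → mem=2 r[T0]=2 [LOAD]
2. LOAD T3 → mem=2 r[T3]=2 [LOAD]
3. CAS T3 → mem=3 r[T3]=2 [OK]
4. LOAD T1 → mem=3 r[T1]=3 [LOAD]
5. CAS T1 → mem=4 r[T1]=3 [OK]
6. LOAD T1 → mem=4 r[T1]=4 [LOAD]
7. LOAD T2 → mem=4 r[T2]=4 [LOAD]
8. CAS T0 → mem=4 r[T0]=2 [RETRY]
9. CAS T1 → mem=5 r[T1]=4 [OK]
10. LOAD T0 → mem=5 r[T0]=5 [LOAD]
11. CAS T0 → mem=6 r[T0]=5 [OK]
12. LOAD T0 → mem=6 r[T0]=6 [LOAD]
13. CAS T2 → mem=6 r[T2]=4 [RETRY]
14. CAS T0 → mem=7 r[T0]=6 [OK]

C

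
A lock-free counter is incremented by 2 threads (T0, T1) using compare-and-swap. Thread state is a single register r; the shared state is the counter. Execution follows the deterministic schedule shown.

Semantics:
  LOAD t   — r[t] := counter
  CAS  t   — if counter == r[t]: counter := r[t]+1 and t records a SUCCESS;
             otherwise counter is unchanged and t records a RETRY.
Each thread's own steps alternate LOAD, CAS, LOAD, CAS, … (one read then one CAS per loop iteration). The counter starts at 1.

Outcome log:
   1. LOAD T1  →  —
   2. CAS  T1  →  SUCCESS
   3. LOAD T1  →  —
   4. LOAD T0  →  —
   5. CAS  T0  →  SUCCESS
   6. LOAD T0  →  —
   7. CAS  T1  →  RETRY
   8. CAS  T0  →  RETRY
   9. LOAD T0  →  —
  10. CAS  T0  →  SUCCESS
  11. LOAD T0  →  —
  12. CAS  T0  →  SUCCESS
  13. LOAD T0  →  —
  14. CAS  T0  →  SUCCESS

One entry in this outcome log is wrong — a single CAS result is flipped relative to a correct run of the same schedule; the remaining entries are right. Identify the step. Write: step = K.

step = 8

Reference trace:
T1 LOAD — after: cnt=1, r=1 — load
T1 CAS — after: cnt=2, r=1 — ok
T1 LOAD — after: cnt=2, r=2 — load
T0 LOAD — after: cnt=2, r=2 — load
T0 CAS — after: cnt=3, r=2 — ok
T0 LOAD — after: cnt=3, r=3 — load
T1 CAS — after: cnt=3, r=2 — retry
T0 CAS — after: cnt=4, r=3 — ok
T0 LOAD — after: cnt=4, r=4 — load
T0 CAS — after: cnt=5, r=4 — ok
T0 LOAD — after: cnt=5, r=5 — load
T0 CAS — after: cnt=6, r=5 — ok
T0 LOAD — after: cnt=6, r=6 — load
T0 CAS — after: cnt=7, r=6 — ok
Log disagrees first at step 8.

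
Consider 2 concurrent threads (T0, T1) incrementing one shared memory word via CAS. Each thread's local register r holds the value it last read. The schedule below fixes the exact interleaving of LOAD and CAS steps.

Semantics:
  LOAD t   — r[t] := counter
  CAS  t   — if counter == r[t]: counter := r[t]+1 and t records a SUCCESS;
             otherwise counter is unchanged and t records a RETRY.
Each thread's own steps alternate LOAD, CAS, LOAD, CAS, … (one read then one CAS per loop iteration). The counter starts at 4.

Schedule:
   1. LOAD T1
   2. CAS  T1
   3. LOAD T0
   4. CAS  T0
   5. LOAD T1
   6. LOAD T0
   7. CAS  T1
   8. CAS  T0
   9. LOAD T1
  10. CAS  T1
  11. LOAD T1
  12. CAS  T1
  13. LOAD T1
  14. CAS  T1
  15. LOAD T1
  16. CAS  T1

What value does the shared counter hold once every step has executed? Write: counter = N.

step 1: T1 LOAD ⇒ load; ctr=4 reg=4
step 2: T1 CAS ⇒ ok; ctr=5 reg=4
step 3: T0 LOAD ⇒ load; ctr=5 reg=5
step 4: T0 CAS ⇒ ok; ctr=6 reg=5
step 5: T1 LOAD ⇒ load; ctr=6 reg=6
step 6: T0 LOAD ⇒ load; ctr=6 reg=6
step 7: T1 CAS ⇒ ok; ctr=7 reg=6
step 8: T0 CAS ⇒ retry; ctr=7 reg=6
step 9: T1 LOAD ⇒ load; ctr=7 reg=7
step 10: T1 CAS ⇒ ok; ctr=8 reg=7
step 11: T1 LOAD ⇒ load; ctr=8 reg=8
step 12: T1 CAS ⇒ ok; ctr=9 reg=8
step 13: T1 LOAD ⇒ load; ctr=9 reg=9
step 14: T1 CAS ⇒ ok; ctr=10 reg=9
step 15: T1 LOAD ⇒ load; ctr=10 reg=10
step 16: T1 CAS ⇒ ok; ctr=11 reg=10

counter = 11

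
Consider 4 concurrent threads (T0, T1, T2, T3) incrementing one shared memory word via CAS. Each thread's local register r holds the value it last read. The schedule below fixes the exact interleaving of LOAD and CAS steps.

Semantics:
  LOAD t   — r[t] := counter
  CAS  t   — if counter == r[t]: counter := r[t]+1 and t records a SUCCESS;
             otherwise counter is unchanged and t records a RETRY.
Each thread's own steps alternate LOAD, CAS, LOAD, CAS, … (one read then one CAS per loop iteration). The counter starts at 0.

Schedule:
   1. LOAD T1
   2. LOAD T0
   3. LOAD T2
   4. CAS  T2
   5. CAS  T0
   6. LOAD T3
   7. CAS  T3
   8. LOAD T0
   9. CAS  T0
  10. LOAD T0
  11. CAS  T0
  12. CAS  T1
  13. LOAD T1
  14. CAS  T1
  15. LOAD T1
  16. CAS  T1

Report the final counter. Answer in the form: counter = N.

counter = 6

   1) LOAD T1:  M=0  r_T1=0
   2) LOAD T0:  M=0  r_T0=0
   3) LOAD T2:  M=0  r_T2=0
   4) CAS  T2:  M=1  r_T2=0 ✓
   5) CAS  T0:  M=1  r_T0=0 ✗
   6) LOAD T3:  M=1  r_T3=1
   7) CAS  T3:  M=2  r_T3=1 ✓
   8) LOAD T0:  M=2  r_T0=2
   9) CAS  T0:  M=3  r_T0=2 ✓
  10) LOAD T0:  M=3  r_T0=3
  11) CAS  T0:  M=4  r_T0=3 ✓
  12) CAS  T1:  M=4  r_T1=0 ✗
  13) LOAD T1:  M=4  r_T1=4
  14) CAS  T1:  M=5  r_T1=4 ✓
  15) LOAD T1:  M=5  r_T1=5
  16) CAS  T1:  M=6  r_T1=5 ✓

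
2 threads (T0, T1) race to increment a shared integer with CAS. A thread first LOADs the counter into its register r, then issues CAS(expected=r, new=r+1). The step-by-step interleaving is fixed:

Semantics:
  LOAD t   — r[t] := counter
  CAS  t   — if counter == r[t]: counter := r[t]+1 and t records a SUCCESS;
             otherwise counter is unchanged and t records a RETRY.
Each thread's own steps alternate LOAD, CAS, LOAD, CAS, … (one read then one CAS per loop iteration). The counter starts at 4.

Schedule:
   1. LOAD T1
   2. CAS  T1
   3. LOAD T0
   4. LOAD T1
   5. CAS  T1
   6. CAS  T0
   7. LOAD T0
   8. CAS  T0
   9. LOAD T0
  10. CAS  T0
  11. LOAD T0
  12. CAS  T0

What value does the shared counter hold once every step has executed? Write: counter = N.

counter = 9

#1 T1 reads 4
#2 T1 CAS(4→5) writes; counter now 5
#3 T0 reads 5
#4 T1 reads 5
#5 T1 CAS(5→6) writes; counter now 6
#6 T0 CAS(5→6) fails; counter now 6
#7 T0 reads 6
#8 T0 CAS(6→7) writes; counter now 7
#9 T0 reads 7
#10 T0 CAS(7→8) writes; counter now 8
#11 T0 reads 8
#12 T0 CAS(8→9) writes; counter now 9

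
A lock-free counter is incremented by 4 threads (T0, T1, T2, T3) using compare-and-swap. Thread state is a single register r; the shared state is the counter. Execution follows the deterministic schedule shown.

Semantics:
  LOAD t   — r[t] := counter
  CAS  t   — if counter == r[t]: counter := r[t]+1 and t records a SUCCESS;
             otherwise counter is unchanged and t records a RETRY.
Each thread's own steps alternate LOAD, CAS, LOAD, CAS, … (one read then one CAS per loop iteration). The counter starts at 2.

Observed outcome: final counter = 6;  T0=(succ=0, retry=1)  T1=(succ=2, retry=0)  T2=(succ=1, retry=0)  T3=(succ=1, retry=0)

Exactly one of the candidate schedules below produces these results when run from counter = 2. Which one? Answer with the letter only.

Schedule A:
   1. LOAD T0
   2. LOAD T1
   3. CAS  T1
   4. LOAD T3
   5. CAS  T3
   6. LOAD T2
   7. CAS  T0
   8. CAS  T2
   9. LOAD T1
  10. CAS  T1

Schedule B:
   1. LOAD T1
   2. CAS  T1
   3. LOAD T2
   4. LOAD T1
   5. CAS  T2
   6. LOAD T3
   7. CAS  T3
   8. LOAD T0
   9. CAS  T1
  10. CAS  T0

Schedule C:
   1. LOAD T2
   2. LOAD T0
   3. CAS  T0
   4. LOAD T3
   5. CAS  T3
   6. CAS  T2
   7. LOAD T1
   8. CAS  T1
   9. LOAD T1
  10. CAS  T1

A

Simulating candidate A:
T0 LOAD — after: cnt=2, r=2 — load
T1 LOAD — after: cnt=2, r=2 — load
T1 CAS — after: cnt=3, r=2 — ok
T3 LOAD — after: cnt=3, r=3 — load
T3 CAS — after: cnt=4, r=3 — ok
T2 LOAD — after: cnt=4, r=4 — load
T0 CAS — after: cnt=4, r=2 — retry
T2 CAS — after: cnt=5, r=4 — ok
T1 LOAD — after: cnt=5, r=5 — load
T1 CAS — after: cnt=6, r=5 — ok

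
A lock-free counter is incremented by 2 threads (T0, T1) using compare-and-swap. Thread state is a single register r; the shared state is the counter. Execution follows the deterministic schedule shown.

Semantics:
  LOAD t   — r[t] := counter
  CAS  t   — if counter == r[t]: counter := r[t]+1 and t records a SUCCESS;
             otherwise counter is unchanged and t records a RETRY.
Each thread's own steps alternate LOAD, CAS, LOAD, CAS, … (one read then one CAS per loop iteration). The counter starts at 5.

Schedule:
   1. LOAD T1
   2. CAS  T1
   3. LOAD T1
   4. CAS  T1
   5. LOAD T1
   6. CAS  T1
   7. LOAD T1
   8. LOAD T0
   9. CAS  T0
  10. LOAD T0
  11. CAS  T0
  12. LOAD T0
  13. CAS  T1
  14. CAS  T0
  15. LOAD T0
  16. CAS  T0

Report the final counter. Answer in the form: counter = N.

counter = 12

T1 LOAD — after: cnt=5, r=5 — load
T1 CAS — after: cnt=6, r=5 — ok
T1 LOAD — after: cnt=6, r=6 — load
T1 CAS — after: cnt=7, r=6 — ok
T1 LOAD — after: cnt=7, r=7 — load
T1 CAS — after: cnt=8, r=7 — ok
T1 LOAD — after: cnt=8, r=8 — load
T0 LOAD — after: cnt=8, r=8 — load
T0 CAS — after: cnt=9, r=8 — ok
T0 LOAD — after: cnt=9, r=9 — load
T0 CAS — after: cnt=10, r=9 — ok
T0 LOAD — after: cnt=10, r=10 — load
T1 CAS — after: cnt=10, r=8 — retry
T0 CAS — after: cnt=11, r=10 — ok
T0 LOAD — after: cnt=11, r=11 — load
T0 CAS — after: cnt=12, r=11 — ok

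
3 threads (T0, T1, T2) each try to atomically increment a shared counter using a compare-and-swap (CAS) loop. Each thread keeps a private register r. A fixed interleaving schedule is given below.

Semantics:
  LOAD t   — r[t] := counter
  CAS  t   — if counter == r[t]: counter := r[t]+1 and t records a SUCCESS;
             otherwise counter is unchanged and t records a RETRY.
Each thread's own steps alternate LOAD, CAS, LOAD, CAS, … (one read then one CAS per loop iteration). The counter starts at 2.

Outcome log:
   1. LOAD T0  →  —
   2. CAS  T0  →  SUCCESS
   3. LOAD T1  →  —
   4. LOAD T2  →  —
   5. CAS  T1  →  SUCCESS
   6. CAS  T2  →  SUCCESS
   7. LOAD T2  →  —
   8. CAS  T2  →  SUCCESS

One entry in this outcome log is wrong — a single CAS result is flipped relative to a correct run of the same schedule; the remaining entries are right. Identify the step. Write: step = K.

Re-executing:
1. LOAD T0 → mem=2 r[T0]=2 [LOAD]
2. CAS T0 → mem=3 r[T0]=2 [OK]
3. LOAD T1 → mem=3 r[T1]=3 [LOAD]
4. LOAD T2 → mem=3 r[T2]=3 [LOAD]
5. CAS T1 → mem=4 r[T1]=3 [OK]
6. CAS T2 → mem=4 r[T2]=3 [RETRY]
7. LOAD T2 → mem=4 r[T2]=4 [LOAD]
8. CAS T2 → mem=5 r[T2]=4 [OK]
Mismatch at 6.

step = 6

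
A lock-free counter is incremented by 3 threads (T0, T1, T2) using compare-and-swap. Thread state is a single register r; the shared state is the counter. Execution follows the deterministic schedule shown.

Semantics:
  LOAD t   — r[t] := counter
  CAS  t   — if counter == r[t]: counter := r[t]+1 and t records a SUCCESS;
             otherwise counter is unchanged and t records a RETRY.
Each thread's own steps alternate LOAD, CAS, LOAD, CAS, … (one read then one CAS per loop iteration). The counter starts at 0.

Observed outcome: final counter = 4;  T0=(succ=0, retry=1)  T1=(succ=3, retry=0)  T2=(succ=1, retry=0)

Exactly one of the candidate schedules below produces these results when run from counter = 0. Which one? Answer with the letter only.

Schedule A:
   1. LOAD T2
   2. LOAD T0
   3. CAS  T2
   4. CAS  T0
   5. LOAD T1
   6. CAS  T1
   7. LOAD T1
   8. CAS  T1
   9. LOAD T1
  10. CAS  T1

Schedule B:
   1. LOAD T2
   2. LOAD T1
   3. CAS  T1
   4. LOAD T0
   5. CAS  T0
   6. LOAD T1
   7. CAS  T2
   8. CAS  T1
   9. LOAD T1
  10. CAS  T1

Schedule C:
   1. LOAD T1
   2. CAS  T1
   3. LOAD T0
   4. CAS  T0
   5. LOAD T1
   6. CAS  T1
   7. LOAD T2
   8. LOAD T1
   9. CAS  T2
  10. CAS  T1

Simulating candidate A:
   1) LOAD T2:  M=0  r_T2=0
   2) LOAD T0:  M=0  r_T0=0
   3) CAS  T2:  M=1  r_T2=0 ✓
   4) CAS  T0:  M=1  r_T0=0 ✗
   5) LOAD T1:  M=1  r_T1=1
   6) CAS  T1:  M=2  r_T1=1 ✓
   7) LOAD T1:  M=2  r_T1=2
   8) CAS  T1:  M=3  r_T1=2 ✓
   9) LOAD T1:  M=3  r_T1=3
  10) CAS  T1:  M=4  r_T1=3 ✓

A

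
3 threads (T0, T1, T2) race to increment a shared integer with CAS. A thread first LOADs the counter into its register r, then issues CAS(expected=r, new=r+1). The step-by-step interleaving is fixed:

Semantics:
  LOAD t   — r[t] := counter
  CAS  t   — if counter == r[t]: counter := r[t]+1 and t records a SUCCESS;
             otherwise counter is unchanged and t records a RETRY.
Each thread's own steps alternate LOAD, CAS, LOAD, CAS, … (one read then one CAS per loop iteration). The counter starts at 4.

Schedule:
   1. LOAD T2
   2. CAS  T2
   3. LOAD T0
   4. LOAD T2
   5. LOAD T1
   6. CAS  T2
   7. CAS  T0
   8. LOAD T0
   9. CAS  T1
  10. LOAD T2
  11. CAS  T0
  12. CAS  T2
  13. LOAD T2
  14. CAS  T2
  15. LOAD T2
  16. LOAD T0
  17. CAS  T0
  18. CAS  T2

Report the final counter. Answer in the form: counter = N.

step 1: T2 LOAD ⇒ load; ctr=4 reg=4
step 2: T2 CAS ⇒ ok; ctr=5 reg=4
step 3: T0 LOAD ⇒ load; ctr=5 reg=5
step 4: T2 LOAD ⇒ load; ctr=5 reg=5
step 5: T1 LOAD ⇒ load; ctr=5 reg=5
step 6: T2 CAS ⇒ ok; ctr=6 reg=5
step 7: T0 CAS ⇒ retry; ctr=6 reg=5
step 8: T0 LOAD ⇒ load; ctr=6 reg=6
step 9: T1 CAS ⇒ retry; ctr=6 reg=5
step 10: T2 LOAD ⇒ load; ctr=6 reg=6
step 11: T0 CAS ⇒ ok; ctr=7 reg=6
step 12: T2 CAS ⇒ retry; ctr=7 reg=6
step 13: T2 LOAD ⇒ load; ctr=7 reg=7
step 14: T2 CAS ⇒ ok; ctr=8 reg=7
step 15: T2 LOAD ⇒ load; ctr=8 reg=8
step 16: T0 LOAD ⇒ load; ctr=8 reg=8
step 17: T0 CAS ⇒ ok; ctr=9 reg=8
step 18: T2 CAS ⇒ retry; ctr=9 reg=8

counter = 9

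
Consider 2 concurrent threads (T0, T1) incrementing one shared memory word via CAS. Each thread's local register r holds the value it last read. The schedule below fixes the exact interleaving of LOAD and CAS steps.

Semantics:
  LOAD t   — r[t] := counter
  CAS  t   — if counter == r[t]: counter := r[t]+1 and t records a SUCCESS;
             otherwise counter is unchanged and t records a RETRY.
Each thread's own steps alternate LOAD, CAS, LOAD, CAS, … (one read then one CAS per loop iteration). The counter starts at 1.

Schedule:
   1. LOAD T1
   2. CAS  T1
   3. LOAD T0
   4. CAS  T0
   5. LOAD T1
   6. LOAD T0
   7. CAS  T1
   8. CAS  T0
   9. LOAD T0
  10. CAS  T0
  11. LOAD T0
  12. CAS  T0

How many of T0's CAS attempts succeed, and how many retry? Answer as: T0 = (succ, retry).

step 1: T1 LOAD ⇒ load; ctr=1 reg=1
step 2: T1 CAS ⇒ ok; ctr=2 reg=1
step 3: T0 LOAD ⇒ load; ctr=2 reg=2
step 4: T0 CAS ⇒ ok; ctr=3 reg=2
step 5: T1 LOAD ⇒ load; ctr=3 reg=3
step 6: T0 LOAD ⇒ load; ctr=3 reg=3
step 7: T1 CAS ⇒ ok; ctr=4 reg=3
step 8: T0 CAS ⇒ retry; ctr=4 reg=3
step 9: T0 LOAD ⇒ load; ctr=4 reg=4
step 10: T0 CAS ⇒ ok; ctr=5 reg=4
step 11: T0 LOAD ⇒ load; ctr=5 reg=5
step 12: T0 CAS ⇒ ok; ctr=6 reg=5

T0 = (3, 1)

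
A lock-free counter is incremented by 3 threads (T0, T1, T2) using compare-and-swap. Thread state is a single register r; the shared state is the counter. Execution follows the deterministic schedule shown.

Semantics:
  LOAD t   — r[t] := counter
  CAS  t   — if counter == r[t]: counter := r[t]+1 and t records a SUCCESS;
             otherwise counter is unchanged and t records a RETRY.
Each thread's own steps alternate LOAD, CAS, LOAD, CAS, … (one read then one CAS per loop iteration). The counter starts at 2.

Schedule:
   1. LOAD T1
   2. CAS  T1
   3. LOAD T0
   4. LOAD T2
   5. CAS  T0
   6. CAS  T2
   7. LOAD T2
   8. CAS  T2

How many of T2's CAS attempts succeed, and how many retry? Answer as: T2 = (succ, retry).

[1] T1.load  rd  (counter 2, T1.r 2)
[2] T1.cas  hit  (counter 3, T1.r 2)
[3] T0.load  rd  (counter 3, T0.r 3)
[4] T2.load  rd  (counter 3, T2.r 3)
[5] T0.cas  hit  (counter 4, T0.r 3)
[6] T2.cas  miss  (counter 4, T2.r 3)
[7] T2.load  rd  (counter 4, T2.r 4)
[8] T2.cas  hit  (counter 5, T2.r 4)

T2 = (1, 1)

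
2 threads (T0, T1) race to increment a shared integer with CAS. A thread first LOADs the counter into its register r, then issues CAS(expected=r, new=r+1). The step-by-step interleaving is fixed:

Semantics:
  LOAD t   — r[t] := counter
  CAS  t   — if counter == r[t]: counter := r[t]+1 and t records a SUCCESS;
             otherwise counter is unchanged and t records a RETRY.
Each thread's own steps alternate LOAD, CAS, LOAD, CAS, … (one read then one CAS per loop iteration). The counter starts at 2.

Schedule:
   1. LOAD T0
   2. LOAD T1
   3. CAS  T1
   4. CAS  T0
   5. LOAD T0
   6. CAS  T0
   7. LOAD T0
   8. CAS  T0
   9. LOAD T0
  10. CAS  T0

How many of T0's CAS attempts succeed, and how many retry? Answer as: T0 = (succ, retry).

   1) LOAD T0:  M=2  r_T0=2
   2) LOAD T1:  M=2  r_T1=2
   3) CAS  T1:  M=3  r_T1=2 ✓
   4) CAS  T0:  M=3  r_T0=2 ✗
   5) LOAD T0:  M=3  r_T0=3
   6) CAS  T0:  M=4  r_T0=3 ✓
   7) LOAD T0:  M=4  r_T0=4
   8) CAS  T0:  M=5  r_T0=4 ✓
   9) LOAD T0:  M=5  r_T0=5
  10) CAS  T0:  M=6  r_T0=5 ✓

T0 = (3, 1)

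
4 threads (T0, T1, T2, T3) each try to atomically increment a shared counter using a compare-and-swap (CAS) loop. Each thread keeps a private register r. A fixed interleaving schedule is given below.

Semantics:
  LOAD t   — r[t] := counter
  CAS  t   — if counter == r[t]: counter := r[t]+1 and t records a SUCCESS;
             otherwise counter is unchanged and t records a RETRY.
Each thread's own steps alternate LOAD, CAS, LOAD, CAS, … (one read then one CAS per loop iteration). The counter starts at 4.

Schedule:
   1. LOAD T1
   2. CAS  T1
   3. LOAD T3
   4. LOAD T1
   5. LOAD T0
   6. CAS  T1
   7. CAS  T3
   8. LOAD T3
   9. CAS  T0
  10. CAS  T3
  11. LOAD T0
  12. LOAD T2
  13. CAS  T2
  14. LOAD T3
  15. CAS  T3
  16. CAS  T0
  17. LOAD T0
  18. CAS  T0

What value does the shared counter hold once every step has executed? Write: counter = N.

1. LOAD T1 → mem=4 r[T1]=4 [LOAD]
2. CAS T1 → mem=5 r[T1]=4 [OK]
3. LOAD T3 → mem=5 r[T3]=5 [LOAD]
4. LOAD T1 → mem=5 r[T1]=5 [LOAD]
5. LOAD T0 → mem=5 r[T0]=5 [LOAD]
6. CAS T1 → mem=6 r[T1]=5 [OK]
7. CAS T3 → mem=6 r[T3]=5 [RETRY]
8. LOAD T3 → mem=6 r[T3]=6 [LOAD]
9. CAS T0 → mem=6 r[T0]=5 [RETRY]
10. CAS T3 → mem=7 r[T3]=6 [OK]
11. LOAD T0 → mem=7 r[T0]=7 [LOAD]
12. LOAD T2 → mem=7 r[T2]=7 [LOAD]
13. CAS T2 → mem=8 r[T2]=7 [OK]
14. LOAD T3 → mem=8 r[T3]=8 [LOAD]
15. CAS T3 → mem=9 r[T3]=8 [OK]
16. CAS T0 → mem=9 r[T0]=7 [RETRY]
17. LOAD T0 → mem=9 r[T0]=9 [LOAD]
18. CAS T0 → mem=10 r[T0]=9 [OK]

counter = 10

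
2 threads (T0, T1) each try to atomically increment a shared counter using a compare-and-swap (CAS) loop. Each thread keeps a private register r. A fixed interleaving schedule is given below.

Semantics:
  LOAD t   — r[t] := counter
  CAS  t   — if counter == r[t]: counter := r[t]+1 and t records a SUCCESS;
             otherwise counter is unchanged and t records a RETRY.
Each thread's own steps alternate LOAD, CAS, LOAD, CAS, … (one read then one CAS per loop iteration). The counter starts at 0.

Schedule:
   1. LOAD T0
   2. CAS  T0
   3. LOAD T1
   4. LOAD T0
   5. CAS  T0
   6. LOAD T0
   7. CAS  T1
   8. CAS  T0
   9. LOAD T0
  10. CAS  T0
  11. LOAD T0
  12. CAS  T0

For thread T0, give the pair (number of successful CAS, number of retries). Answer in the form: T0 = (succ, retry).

T0 = (5, 0)

[1] T0.load  rd  (counter 0, T0.r 0)
[2] T0.cas  hit  (counter 1, T0.r 0)
[3] T1.load  rd  (counter 1, T1.r 1)
[4] T0.load  rd  (counter 1, T0.r 1)
[5] T0.cas  hit  (counter 2, T0.r 1)
[6] T0.load  rd  (counter 2, T0.r 2)
[7] T1.cas  miss  (counter 2, T1.r 1)
[8] T0.cas  hit  (counter 3, T0.r 2)
[9] T0.load  rd  (counter 3, T0.r 3)
[10] T0.cas  hit  (counter 4, T0.r 3)
[11] T0.load  rd  (counter 4, T0.r 4)
[12] T0.cas  hit  (counter 5, T0.r 4)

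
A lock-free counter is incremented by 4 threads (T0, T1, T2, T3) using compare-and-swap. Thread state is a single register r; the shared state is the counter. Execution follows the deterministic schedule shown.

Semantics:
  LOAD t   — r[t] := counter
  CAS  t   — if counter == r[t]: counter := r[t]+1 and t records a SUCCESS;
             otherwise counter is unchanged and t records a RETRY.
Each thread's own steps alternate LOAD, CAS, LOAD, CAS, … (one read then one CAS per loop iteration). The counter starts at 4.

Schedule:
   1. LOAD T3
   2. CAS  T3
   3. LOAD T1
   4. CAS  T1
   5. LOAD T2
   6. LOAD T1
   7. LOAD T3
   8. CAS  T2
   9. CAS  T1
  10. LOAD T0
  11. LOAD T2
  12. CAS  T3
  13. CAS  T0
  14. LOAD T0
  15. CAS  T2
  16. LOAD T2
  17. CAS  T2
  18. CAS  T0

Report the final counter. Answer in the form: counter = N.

1. LOAD T3 → mem=4 r[T3]=4 [LOAD]
2. CAS T3 → mem=5 r[T3]=4 [OK]
3. LOAD T1 → mem=5 r[T1]=5 [LOAD]
4. CAS T1 → mem=6 r[T1]=5 [OK]
5. LOAD T2 → mem=6 r[T2]=6 [LOAD]
6. LOAD T1 → mem=6 r[T1]=6 [LOAD]
7. LOAD T3 → mem=6 r[T3]=6 [LOAD]
8. CAS T2 → mem=7 r[T2]=6 [OK]
9. CAS T1 → mem=7 r[T1]=6 [RETRY]
10. LOAD T0 → mem=7 r[T0]=7 [LOAD]
11. LOAD T2 → mem=7 r[T2]=7 [LOAD]
12. CAS T3 → mem=7 r[T3]=6 [RETRY]
13. CAS T0 → mem=8 r[T0]=7 [OK]
14. LOAD T0 → mem=8 r[T0]=8 [LOAD]
15. CAS T2 → mem=8 r[T2]=7 [RETRY]
16. LOAD T2 → mem=8 r[T2]=8 [LOAD]
17. CAS T2 → mem=9 r[T2]=8 [OK]
18. CAS T0 → mem=9 r[T0]=8 [RETRY]

counter = 9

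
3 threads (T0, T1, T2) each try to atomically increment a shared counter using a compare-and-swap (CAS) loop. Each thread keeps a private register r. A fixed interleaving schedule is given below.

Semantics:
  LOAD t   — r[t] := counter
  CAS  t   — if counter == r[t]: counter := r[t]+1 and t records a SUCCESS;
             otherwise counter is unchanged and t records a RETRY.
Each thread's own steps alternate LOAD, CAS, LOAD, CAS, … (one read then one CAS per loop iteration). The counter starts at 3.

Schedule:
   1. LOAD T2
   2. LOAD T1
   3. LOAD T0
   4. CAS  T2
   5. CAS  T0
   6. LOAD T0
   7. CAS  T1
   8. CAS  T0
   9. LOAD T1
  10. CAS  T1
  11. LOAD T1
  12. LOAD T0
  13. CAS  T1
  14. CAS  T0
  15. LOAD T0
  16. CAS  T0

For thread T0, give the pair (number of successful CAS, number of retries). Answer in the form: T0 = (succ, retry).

T0 = (2, 2)

1. LOAD T2 → mem=3 r[T2]=3 [LOAD]
2. LOAD T1 → mem=3 r[T1]=3 [LOAD]
3. LOAD T0 → mem=3 r[T0]=3 [LOAD]
4. CAS T2 → mem=4 r[T2]=3 [OK]
5. CAS T0 → mem=4 r[T0]=3 [RETRY]
6. LOAD T0 → mem=4 r[T0]=4 [LOAD]
7. CAS T1 → mem=4 r[T1]=3 [RETRY]
8. CAS T0 → mem=5 r[T0]=4 [OK]
9. LOAD T1 → mem=5 r[T1]=5 [LOAD]
10. CAS T1 → mem=6 r[T1]=5 [OK]
11. LOAD T1 → mem=6 r[T1]=6 [LOAD]
12. LOAD T0 → mem=6 r[T0]=6 [LOAD]
13. CAS T1 → mem=7 r[T1]=6 [OK]
14. CAS T0 → mem=7 r[T0]=6 [RETRY]
15. LOAD T0 → mem=7 r[T0]=7 [LOAD]
16. CAS T0 → mem=8 r[T0]=7 [OK]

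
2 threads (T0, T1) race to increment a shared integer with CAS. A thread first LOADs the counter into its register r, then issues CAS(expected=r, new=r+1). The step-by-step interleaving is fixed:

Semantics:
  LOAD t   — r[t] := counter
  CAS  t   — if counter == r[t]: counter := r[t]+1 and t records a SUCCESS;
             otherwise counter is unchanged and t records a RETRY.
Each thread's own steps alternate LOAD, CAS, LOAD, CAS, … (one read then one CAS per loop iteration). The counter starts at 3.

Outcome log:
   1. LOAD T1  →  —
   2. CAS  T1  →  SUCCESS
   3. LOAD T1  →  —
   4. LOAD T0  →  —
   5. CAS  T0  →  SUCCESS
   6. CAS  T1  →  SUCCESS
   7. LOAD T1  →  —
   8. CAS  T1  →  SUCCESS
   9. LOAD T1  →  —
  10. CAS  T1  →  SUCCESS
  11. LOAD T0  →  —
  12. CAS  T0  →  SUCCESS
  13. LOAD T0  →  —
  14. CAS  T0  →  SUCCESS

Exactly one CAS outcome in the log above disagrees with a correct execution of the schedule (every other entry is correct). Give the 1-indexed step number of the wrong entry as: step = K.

Reference trace:
#1 T1 reads 3
#2 T1 CAS(3→4) writes; counter now 4
#3 T1 reads 4
#4 T0 reads 4
#5 T0 CAS(4→5) writes; counter now 5
#6 T1 CAS(4→5) fails; counter now 5
#7 T1 reads 5
#8 T1 CAS(5→6) writes; counter now 6
#9 T1 reads 6
#10 T1 CAS(6→7) writes; counter now 7
#11 T0 reads 7
#12 T0 CAS(7→8) writes; counter now 8
#13 T0 reads 8
#14 T0 CAS(8→9) writes; counter now 9
Log disagrees first at step 6.

step = 6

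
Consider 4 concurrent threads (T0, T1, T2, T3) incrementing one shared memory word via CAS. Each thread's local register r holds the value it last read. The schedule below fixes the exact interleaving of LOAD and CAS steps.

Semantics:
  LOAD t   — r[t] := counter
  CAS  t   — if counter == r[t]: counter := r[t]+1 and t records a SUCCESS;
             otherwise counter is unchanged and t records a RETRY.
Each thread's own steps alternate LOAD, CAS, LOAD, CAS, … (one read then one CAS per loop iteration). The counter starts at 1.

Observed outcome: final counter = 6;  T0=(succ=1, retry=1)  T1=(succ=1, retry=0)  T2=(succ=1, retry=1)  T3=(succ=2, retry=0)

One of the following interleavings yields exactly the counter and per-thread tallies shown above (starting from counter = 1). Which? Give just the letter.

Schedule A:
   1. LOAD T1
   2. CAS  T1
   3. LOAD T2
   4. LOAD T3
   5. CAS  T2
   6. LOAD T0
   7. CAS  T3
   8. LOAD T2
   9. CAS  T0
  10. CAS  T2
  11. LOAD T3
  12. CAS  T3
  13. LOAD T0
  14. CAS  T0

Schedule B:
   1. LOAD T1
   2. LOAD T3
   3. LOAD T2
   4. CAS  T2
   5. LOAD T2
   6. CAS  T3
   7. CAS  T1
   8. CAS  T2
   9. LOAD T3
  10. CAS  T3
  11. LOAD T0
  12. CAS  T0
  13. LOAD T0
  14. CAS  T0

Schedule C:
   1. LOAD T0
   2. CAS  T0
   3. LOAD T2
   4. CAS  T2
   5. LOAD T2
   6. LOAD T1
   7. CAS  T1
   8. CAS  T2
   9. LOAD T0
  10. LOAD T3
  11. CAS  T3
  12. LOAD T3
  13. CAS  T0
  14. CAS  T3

C

Tracing schedule C:
1. LOAD T0 → mem=1 r[T0]=1 [LOAD]
2. CAS T0 → mem=2 r[T0]=1 [OK]
3. LOAD T2 → mem=2 r[T2]=2 [LOAD]
4. CAS T2 → mem=3 r[T2]=2 [OK]
5. LOAD T2 → mem=3 r[T2]=3 [LOAD]
6. LOAD T1 → mem=3 r[T1]=3 [LOAD]
7. CAS T1 → mem=4 r[T1]=3 [OK]
8. CAS T2 → mem=4 r[T2]=3 [RETRY]
9. LOAD T0 → mem=4 r[T0]=4 [LOAD]
10. LOAD T3 → mem=4 r[T3]=4 [LOAD]
11. CAS T3 → mem=5 r[T3]=4 [OK]
12. LOAD T3 → mem=5 r[T3]=5 [LOAD]
13. CAS T0 → mem=5 r[T0]=4 [RETRY]
14. CAS T3 → mem=6 r[T3]=5 [OK]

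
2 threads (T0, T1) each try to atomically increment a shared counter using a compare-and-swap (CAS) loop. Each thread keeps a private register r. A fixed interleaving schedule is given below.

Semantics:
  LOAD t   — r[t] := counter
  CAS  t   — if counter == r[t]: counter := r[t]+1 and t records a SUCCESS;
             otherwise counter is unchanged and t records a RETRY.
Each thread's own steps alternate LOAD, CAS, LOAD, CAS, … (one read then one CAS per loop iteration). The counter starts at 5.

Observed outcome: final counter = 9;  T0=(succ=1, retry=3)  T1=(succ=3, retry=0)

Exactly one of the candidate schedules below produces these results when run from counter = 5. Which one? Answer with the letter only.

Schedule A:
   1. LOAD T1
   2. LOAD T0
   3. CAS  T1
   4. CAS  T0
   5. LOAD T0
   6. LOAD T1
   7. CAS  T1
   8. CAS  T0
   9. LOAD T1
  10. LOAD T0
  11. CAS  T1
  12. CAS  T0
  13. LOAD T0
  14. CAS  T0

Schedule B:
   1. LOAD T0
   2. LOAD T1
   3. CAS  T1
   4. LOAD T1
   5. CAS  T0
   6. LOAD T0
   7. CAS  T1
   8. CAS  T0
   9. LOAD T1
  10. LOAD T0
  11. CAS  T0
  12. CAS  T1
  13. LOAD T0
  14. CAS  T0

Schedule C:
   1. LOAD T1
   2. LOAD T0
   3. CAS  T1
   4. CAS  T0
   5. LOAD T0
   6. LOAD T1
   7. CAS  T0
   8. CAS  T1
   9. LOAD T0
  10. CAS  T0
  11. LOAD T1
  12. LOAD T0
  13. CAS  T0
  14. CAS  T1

A

Tracing schedule A:
   1) LOAD T1:  M=5  r_T1=5
   2) LOAD T0:  M=5  r_T0=5
   3) CAS  T1:  M=6  r_T1=5 ✓
   4) CAS  T0:  M=6  r_T0=5 ✗
   5) LOAD T0:  M=6  r_T0=6
   6) LOAD T1:  M=6  r_T1=6
   7) CAS  T1:  M=7  r_T1=6 ✓
   8) CAS  T0:  M=7  r_T0=6 ✗
   9) LOAD T1:  M=7  r_T1=7
  10) LOAD T0:  M=7  r_T0=7
  11) CAS  T1:  M=8  r_T1=7 ✓
  12) CAS  T0:  M=8  r_T0=7 ✗
  13) LOAD T0:  M=8  r_T0=8
  14) CAS  T0:  M=9  r_T0=8 ✓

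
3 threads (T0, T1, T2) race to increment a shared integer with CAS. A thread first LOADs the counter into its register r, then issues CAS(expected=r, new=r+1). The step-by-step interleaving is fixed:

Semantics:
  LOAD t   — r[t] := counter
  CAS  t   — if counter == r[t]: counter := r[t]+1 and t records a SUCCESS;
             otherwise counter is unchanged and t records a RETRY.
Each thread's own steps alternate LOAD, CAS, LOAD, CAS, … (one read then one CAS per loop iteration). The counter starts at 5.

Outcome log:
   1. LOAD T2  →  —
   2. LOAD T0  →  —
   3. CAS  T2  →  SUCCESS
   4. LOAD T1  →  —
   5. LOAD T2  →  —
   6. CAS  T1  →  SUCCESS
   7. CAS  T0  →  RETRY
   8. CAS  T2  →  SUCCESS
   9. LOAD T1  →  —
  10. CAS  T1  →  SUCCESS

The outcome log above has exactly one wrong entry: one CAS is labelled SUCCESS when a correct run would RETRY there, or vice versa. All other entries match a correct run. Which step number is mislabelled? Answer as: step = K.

Reference trace:
1. LOAD T2 → mem=5 r[T2]=5 [LOAD]
2. LOAD T0 → mem=5 r[T0]=5 [LOAD]
3. CAS T2 → mem=6 r[T2]=5 [OK]
4. LOAD T1 → mem=6 r[T1]=6 [LOAD]
5. LOAD T2 → mem=6 r[T2]=6 [LOAD]
6. CAS T1 → mem=7 r[T1]=6 [OK]
7. CAS T0 → mem=7 r[T0]=5 [RETRY]
8. CAS T2 → mem=7 r[T2]=6 [RETRY]
9. LOAD T1 → mem=7 r[T1]=7 [LOAD]
10. CAS T1 → mem=8 r[T1]=7 [OK]
Mismatch at 8.

step = 8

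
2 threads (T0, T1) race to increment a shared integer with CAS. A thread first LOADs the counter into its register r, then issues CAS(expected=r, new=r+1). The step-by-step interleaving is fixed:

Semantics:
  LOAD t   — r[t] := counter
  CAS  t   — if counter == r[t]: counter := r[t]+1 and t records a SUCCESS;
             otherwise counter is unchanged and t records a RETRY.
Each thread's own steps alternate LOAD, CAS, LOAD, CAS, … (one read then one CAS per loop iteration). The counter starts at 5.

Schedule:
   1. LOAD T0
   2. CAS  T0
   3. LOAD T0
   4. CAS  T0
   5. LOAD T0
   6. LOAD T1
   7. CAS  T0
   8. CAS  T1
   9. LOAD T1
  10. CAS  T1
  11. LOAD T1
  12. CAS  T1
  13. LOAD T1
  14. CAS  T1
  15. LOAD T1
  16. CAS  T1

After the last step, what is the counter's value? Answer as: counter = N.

counter = 12

#1 T0 reads 5
#2 T0 CAS(5→6) writes; counter now 6
#3 T0 reads 6
#4 T0 CAS(6→7) writes; counter now 7
#5 T0 reads 7
#6 T1 reads 7
#7 T0 CAS(7→8) writes; counter now 8
#8 T1 CAS(7→8) fails; counter now 8
#9 T1 reads 8
#10 T1 CAS(8→9) writes; counter now 9
#11 T1 reads 9
#12 T1 CAS(9→10) writes; counter now 10
#13 T1 reads 10
#14 T1 CAS(10→11) writes; counter now 11
#15 T1 reads 11
#16 T1 CAS(11→12) writes; counter now 12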